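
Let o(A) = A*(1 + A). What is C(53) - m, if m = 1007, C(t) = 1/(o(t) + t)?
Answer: -2935404/2915 ≈ -1007.0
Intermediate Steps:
C(t) = 1/(t + t*(1 + t)) (C(t) = 1/(t*(1 + t) + t) = 1/(t + t*(1 + t)))
C(53) - m = 1/(53*(2 + 53)) - 1*1007 = (1/53)/55 - 1007 = (1/53)*(1/55) - 1007 = 1/2915 - 1007 = -2935404/2915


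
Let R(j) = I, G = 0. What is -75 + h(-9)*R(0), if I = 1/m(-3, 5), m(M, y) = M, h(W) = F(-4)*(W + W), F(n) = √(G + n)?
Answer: -75 + 12*I ≈ -75.0 + 12.0*I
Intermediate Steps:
F(n) = √n (F(n) = √(0 + n) = √n)
h(W) = 4*I*W (h(W) = √(-4)*(W + W) = (2*I)*(2*W) = 4*I*W)
I = -⅓ (I = 1/(-3) = -⅓ ≈ -0.33333)
R(j) = -⅓
-75 + h(-9)*R(0) = -75 + (4*I*(-9))*(-⅓) = -75 - 36*I*(-⅓) = -75 + 12*I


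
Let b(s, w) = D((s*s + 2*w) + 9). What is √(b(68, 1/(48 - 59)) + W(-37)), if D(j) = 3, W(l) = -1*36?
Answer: I*√33 ≈ 5.7446*I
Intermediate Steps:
W(l) = -36
b(s, w) = 3
√(b(68, 1/(48 - 59)) + W(-37)) = √(3 - 36) = √(-33) = I*√33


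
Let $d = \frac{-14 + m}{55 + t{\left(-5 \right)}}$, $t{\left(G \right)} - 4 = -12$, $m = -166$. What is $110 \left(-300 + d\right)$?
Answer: $- \frac{1570800}{47} \approx -33421.0$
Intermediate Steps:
$t{\left(G \right)} = -8$ ($t{\left(G \right)} = 4 - 12 = -8$)
$d = - \frac{180}{47}$ ($d = \frac{-14 - 166}{55 - 8} = - \frac{180}{47} \approx -3.8298$)
$110 \left(-300 + d\right) = 110 \left(-300 - \frac{180}{47}\right) = 110 \left(- \frac{14280}{47}\right) = - \frac{1570800}{47}$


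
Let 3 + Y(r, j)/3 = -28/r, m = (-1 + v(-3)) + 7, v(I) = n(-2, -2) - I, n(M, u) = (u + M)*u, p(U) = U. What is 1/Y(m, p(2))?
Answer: -17/237 ≈ -0.071730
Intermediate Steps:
n(M, u) = u*(M + u) (n(M, u) = (M + u)*u = u*(M + u))
v(I) = 8 - I (v(I) = -2*(-2 - 2) - I = -2*(-4) - I = 8 - I)
m = 17 (m = (-1 + (8 - 1*(-3))) + 7 = (-1 + (8 + 3)) + 7 = (-1 + 11) + 7 = 10 + 7 = 17)
Y(r, j) = -9 - 84/r (Y(r, j) = -9 + 3*(-28/r) = -9 - 84/r)
1/Y(m, p(2)) = 1/(-9 - 84/17) = 1/(-237/17) = -17/237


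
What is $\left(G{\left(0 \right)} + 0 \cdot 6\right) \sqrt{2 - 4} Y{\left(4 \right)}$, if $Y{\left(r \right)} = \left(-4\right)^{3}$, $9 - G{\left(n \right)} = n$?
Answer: $- 576 i \sqrt{2} \approx - 814.59 i$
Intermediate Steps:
$G{\left(n \right)} = 9 - n$
$Y{\left(r \right)} = -64$
$\left(G{\left(0 \right)} + 0 \cdot 6\right) \sqrt{2 - 4} Y{\left(4 \right)} = \left(\left(9 - 0\right) + 0 \cdot 6\right) \sqrt{2 - 4} \left(-64\right) = \left(\left(9 + 0\right) + 0\right) \sqrt{-2} \left(-64\right) = \left(9 + 0\right) i \sqrt{2} \left(-64\right) = 9 i \sqrt{2} \left(-64\right) = - 576 i \sqrt{2}$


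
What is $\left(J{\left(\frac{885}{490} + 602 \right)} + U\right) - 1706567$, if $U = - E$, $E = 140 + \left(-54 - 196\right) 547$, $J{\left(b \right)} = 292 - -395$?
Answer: $-1569270$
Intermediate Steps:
$J{\left(b \right)} = 687$ ($J{\left(b \right)} = 292 + 395 = 687$)
$E = -136610$ ($E = 140 - 136750 = -136610$)
$U = 136610$ ($U = \left(-1\right) \left(-136610\right) = 136610$)
$\left(J{\left(\frac{885}{490} + 602 \right)} + U\right) - 1706567 = \left(687 + 136610\right) - 1706567 = 137297 - 1706567 = -1569270$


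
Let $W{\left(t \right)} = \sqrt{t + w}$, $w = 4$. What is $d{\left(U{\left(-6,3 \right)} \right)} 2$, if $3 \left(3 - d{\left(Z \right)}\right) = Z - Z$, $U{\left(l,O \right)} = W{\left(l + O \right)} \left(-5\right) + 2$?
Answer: $6$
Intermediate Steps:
$W{\left(t \right)} = \sqrt{4 + t}$ ($W{\left(t \right)} = \sqrt{t + 4} = \sqrt{4 + t}$)
$U{\left(l,O \right)} = 2 - 5 \sqrt{4 + O + l}$ ($U{\left(l,O \right)} = \sqrt{4 + \left(l + O\right)} \left(-5\right) + 2 = \sqrt{4 + \left(O + l\right)} \left(-5\right) + 2 = \sqrt{4 + O + l} \left(-5\right) + 2 = - 5 \sqrt{4 + O + l} + 2 = 2 - 5 \sqrt{4 + O + l}$)
$d{\left(Z \right)} = 3$ ($d{\left(Z \right)} = 3 - \frac{Z - Z}{3} = 3 - 0 = 3 + 0 = 3$)
$d{\left(U{\left(-6,3 \right)} \right)} 2 = 3 \cdot 2 = 6$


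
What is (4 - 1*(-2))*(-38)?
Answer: -228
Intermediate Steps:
(4 - 1*(-2))*(-38) = (4 + 2)*(-38) = 6*(-38) = -228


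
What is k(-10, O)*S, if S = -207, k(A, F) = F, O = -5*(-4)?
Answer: -4140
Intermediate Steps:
O = 20
k(-10, O)*S = 20*(-207) = -4140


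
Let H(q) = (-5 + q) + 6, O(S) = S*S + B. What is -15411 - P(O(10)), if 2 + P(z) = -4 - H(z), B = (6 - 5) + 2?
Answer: -15301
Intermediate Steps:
B = 3 (B = 1 + 2 = 3)
O(S) = 3 + S**2 (O(S) = S*S + 3 = S**2 + 3 = 3 + S**2)
H(q) = 1 + q
P(z) = -7 - z (P(z) = -2 + (-4 - (1 + z)) = -2 + (-4 + (-1 - z)) = -2 + (-5 - z) = -7 - z)
-15411 - P(O(10)) = -15411 - (-7 - (3 + 10**2)) = -15411 - (-7 - (3 + 100)) = -15411 - (-7 - 1*103) = -15411 - (-7 - 103) = -15411 - 1*(-110) = -15411 + 110 = -15301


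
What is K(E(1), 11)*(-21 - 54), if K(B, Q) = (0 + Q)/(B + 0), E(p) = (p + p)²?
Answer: -825/4 ≈ -206.25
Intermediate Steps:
E(p) = 4*p² (E(p) = (2*p)² = 4*p²)
K(B, Q) = Q/B
K(E(1), 11)*(-21 - 54) = (11/((4*1²)))*(-21 - 54) = (11/((4*1)))*(-75) = (11/4)*(-75) = -825/4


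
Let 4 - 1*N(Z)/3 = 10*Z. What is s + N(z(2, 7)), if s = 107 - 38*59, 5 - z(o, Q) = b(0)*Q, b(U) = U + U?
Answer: -2273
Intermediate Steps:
b(U) = 2*U
z(o, Q) = 5 (z(o, Q) = 5 - 2*0*Q = 5 - 0*Q = 5 - 1*0 = 5 + 0 = 5)
s = -2135 (s = 107 - 2242 = -2135)
N(Z) = 12 - 30*Z
s + N(z(2, 7)) = -2135 + (12 - 30*5) = -2135 + (12 - 150) = -2135 - 138 = -2273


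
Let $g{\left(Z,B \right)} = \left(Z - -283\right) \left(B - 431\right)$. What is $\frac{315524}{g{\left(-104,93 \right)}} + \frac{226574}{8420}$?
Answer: $\frac{2762867017}{127356710} \approx 21.694$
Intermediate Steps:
$g{\left(Z,B \right)} = \left(-431 + B\right) \left(283 + Z\right)$ ($g{\left(Z,B \right)} = \left(Z + \left(-41 + 324\right)\right) \left(-431 + B\right) = \left(Z + 283\right) \left(-431 + B\right) = \left(283 + Z\right) \left(-431 + B\right) = \left(-431 + B\right) \left(283 + Z\right)$)
$\frac{315524}{g{\left(-104,93 \right)}} + \frac{226574}{8420} = \frac{315524}{-121973 - -44824 + 283 \cdot 93 + 93 \left(-104\right)} + \frac{226574}{8420} = \frac{315524}{-121973 + 44824 + 26319 - 9672} + 226574 \cdot \frac{1}{8420} = \frac{315524}{-60502} + \frac{113287}{4210} = 315524 \left(- \frac{1}{60502}\right) + \frac{113287}{4210} = - \frac{157762}{30251} + \frac{113287}{4210} = \frac{2762867017}{127356710}$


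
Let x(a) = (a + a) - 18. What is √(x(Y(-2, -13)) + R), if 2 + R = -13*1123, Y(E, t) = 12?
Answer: I*√14595 ≈ 120.81*I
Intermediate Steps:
R = -14601 (R = -2 - 13*1123 = -2 - 14599 = -14601)
x(a) = -18 + 2*a (x(a) = 2*a - 18 = -18 + 2*a)
√(x(Y(-2, -13)) + R) = √((-18 + 2*12) - 14601) = √((-18 + 24) - 14601) = √(6 - 14601) = √(-14595) = I*√14595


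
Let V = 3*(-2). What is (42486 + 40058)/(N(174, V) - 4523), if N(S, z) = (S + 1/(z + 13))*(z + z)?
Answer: -577808/46289 ≈ -12.483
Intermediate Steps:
V = -6
N(S, z) = 2*z*(S + 1/(13 + z)) (N(S, z) = (S + 1/(13 + z))*(2*z) = 2*z*(S + 1/(13 + z)))
(42486 + 40058)/(N(174, V) - 4523) = (42486 + 40058)/(2*(-6)*(1 + 13*174 + 174*(-6))/(13 - 6) - 4523) = 82544/(2*(-6)*(1 + 2262 - 1044)/7 - 4523) = 82544/(2*(-6)*(⅐)*1219 - 4523) = 82544/(-14628/7 - 4523) = 82544/(-46289/7) = 82544*(-7/46289) = -577808/46289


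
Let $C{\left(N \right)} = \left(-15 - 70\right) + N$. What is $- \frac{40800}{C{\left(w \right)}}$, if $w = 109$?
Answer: $-1700$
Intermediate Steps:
$C{\left(N \right)} = -85 + N$
$- \frac{40800}{C{\left(w \right)}} = - \frac{40800}{-85 + 109} = - \frac{40800}{24} = \left(-40800\right) \frac{1}{24} = -1700$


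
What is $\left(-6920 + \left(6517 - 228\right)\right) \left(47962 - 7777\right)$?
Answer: $-25356735$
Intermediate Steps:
$\left(-6920 + \left(6517 - 228\right)\right) \left(47962 - 7777\right) = \left(-6920 + \left(6517 - 228\right)\right) 40185 = \left(-6920 + 6289\right) 40185 = \left(-631\right) 40185 = -25356735$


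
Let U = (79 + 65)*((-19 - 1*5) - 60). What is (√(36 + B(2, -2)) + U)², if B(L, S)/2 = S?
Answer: 146313248 - 96768*√2 ≈ 1.4618e+8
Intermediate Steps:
B(L, S) = 2*S
U = -12096 (U = 144*((-19 - 5) - 60) = 144*(-24 - 60) = 144*(-84) = -12096)
(√(36 + B(2, -2)) + U)² = (√(36 + 2*(-2)) - 12096)² = (√(36 - 4) - 12096)² = (√32 - 12096)² = (4*√2 - 12096)² = (-12096 + 4*√2)²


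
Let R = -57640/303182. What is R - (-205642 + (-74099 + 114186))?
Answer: 2281510835/13781 ≈ 1.6555e+5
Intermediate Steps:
R = -2620/13781 (R = -57640*1/303182 = -2620/13781 ≈ -0.19012)
R - (-205642 + (-74099 + 114186)) = -2620/13781 - (-205642 + (-74099 + 114186)) = -2620/13781 - (-205642 + 40087) = -2620/13781 - 1*(-165555) = -2620/13781 + 165555 = 2281510835/13781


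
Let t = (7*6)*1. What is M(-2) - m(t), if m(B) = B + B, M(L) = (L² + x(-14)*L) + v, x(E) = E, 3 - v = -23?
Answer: -26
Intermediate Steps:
v = 26 (v = 3 - 1*(-23) = 3 + 23 = 26)
t = 42 (t = 42*1 = 42)
M(L) = 26 + L² - 14*L (M(L) = (L² - 14*L) + 26 = 26 + L² - 14*L)
m(B) = 2*B
M(-2) - m(t) = (26 + (-2)² - 14*(-2)) - 2*42 = (26 + 4 + 28) - 1*84 = 58 - 84 = -26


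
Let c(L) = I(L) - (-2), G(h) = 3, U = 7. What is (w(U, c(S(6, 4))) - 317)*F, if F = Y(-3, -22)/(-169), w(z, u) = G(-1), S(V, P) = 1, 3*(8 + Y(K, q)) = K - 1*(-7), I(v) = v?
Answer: -6280/507 ≈ -12.387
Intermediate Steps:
Y(K, q) = -17/3 + K/3 (Y(K, q) = -8 + (K - 1*(-7))/3 = -8 + (K + 7)/3 = -8 + (7 + K)/3 = -8 + (7/3 + K/3) = -17/3 + K/3)
c(L) = 2 + L (c(L) = L - (-2) = L - 1*(-2) = L + 2 = 2 + L)
w(z, u) = 3
F = 20/507 (F = (-17/3 + (⅓)*(-3))/(-169) = (-17/3 - 1)*(-1/169) = -20/3*(-1/169) = 20/507 ≈ 0.039448)
(w(U, c(S(6, 4))) - 317)*F = (3 - 317)*(20/507) = -314*20/507 = -6280/507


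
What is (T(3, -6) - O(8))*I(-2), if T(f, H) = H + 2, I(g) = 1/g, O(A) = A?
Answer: 6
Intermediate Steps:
T(f, H) = 2 + H
(T(3, -6) - O(8))*I(-2) = ((2 - 6) - 1*8)/(-2) = (-4 - 8)*(-1/2) = -12*(-1/2) = 6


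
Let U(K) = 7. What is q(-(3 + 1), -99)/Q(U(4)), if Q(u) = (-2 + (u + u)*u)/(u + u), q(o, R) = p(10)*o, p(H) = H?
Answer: -35/6 ≈ -5.8333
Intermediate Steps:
q(o, R) = 10*o
Q(u) = (-2 + 2*u²)/(2*u) (Q(u) = (-2 + (2*u)*u)/((2*u)) = (-2 + 2*u²)*(1/(2*u)) = (-2 + 2*u²)/(2*u))
q(-(3 + 1), -99)/Q(U(4)) = (10*(-(3 + 1)))/(7 - 1/7) = (10*(-1*4))/(7 - 1*⅐) = (10*(-4))/(7 - ⅐) = -40/48/7 = -40*7/48 = -35/6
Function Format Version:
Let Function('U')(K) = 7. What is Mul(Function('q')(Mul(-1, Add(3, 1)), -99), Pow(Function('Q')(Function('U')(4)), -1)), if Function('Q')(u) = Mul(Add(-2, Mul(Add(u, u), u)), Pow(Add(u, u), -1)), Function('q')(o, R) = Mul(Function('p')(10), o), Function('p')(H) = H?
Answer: Rational(-35, 6) ≈ -5.8333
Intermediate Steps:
Function('q')(o, R) = Mul(10, o)
Function('Q')(u) = Mul(Rational(1, 2), Pow(u, -1), Add(-2, Mul(2, Pow(u, 2)))) (Function('Q')(u) = Mul(Add(-2, Mul(Mul(2, u), u)), Pow(Mul(2, u), -1)) = Mul(Add(-2, Mul(2, Pow(u, 2))), Mul(Rational(1, 2), Pow(u, -1))) = Mul(Rational(1, 2), Pow(u, -1), Add(-2, Mul(2, Pow(u, 2)))))
Mul(Function('q')(Mul(-1, Add(3, 1)), -99), Pow(Function('Q')(Function('U')(4)), -1)) = Mul(Mul(10, Mul(-1, Add(3, 1))), Pow(Add(7, Mul(-1, Pow(7, -1))), -1)) = Mul(Mul(10, Mul(-1, 4)), Pow(Add(7, Mul(-1, Rational(1, 7))), -1)) = Mul(Mul(10, -4), Pow(Add(7, Rational(-1, 7)), -1)) = Mul(-40, Pow(Rational(48, 7), -1)) = Mul(-40, Rational(7, 48)) = Rational(-35, 6)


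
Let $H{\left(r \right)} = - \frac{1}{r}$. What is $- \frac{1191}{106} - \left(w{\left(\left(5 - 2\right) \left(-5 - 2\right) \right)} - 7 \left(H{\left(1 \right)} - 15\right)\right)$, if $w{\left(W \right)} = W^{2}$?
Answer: $- \frac{59809}{106} \approx -564.24$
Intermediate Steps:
$- \frac{1191}{106} - \left(w{\left(\left(5 - 2\right) \left(-5 - 2\right) \right)} - 7 \left(H{\left(1 \right)} - 15\right)\right) = - \frac{1191}{106} - \left(\left(\left(5 - 2\right) \left(-5 - 2\right)\right)^{2} - 7 \left(- 1^{-1} - 15\right)\right) = \left(-1191\right) \frac{1}{106} - \left(\left(3 \left(-7\right)\right)^{2} - 7 \left(\left(-1\right) 1 - 15\right)\right) = - \frac{1191}{106} - \left(\left(-21\right)^{2} - 7 \left(-1 - 15\right)\right) = - \frac{1191}{106} - \left(441 - -112\right) = - \frac{1191}{106} - \left(441 + 112\right) = - \frac{1191}{106} - 553 = - \frac{59809}{106}$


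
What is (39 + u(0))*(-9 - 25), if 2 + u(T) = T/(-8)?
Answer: -1258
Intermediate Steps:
u(T) = -2 - T/8 (u(T) = -2 + T/(-8) = -2 + T*(-⅛) = -2 - T/8)
(39 + u(0))*(-9 - 25) = (39 + (-2 - ⅛*0))*(-9 - 25) = (39 + (-2 + 0))*(-34) = (39 - 2)*(-34) = 37*(-34) = -1258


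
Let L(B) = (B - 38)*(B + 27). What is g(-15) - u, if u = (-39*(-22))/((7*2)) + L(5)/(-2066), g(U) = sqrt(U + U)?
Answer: -446853/7231 + I*sqrt(30) ≈ -61.797 + 5.4772*I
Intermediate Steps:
g(U) = sqrt(2)*sqrt(U) (g(U) = sqrt(2*U) = sqrt(2)*sqrt(U))
L(B) = (-38 + B)*(27 + B)
u = 446853/7231 (u = (-39*(-22))/((7*2)) + (-1026 + 5**2 - 11*5)/(-2066) = 858/14 + (-1026 + 25 - 55)*(-1/2066) = 858*(1/14) - 1056*(-1/2066) = 429/7 + 528/1033 = 446853/7231 ≈ 61.797)
g(-15) - u = sqrt(2)*sqrt(-15) - 1*446853/7231 = sqrt(2)*(I*sqrt(15)) - 446853/7231 = I*sqrt(30) - 446853/7231 = -446853/7231 + I*sqrt(30)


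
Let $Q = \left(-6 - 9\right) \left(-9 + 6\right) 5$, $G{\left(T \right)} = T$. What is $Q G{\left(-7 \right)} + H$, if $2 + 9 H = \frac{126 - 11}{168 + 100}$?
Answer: $- \frac{3799321}{2412} \approx -1575.2$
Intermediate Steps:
$H = - \frac{421}{2412}$ ($H = - \frac{2}{9} + \frac{\left(126 - 11\right) \frac{1}{168 + 100}}{9} = - \frac{2}{9} + \frac{115 \cdot \frac{1}{268}}{9} = - \frac{2}{9} + \frac{1}{9} \cdot \frac{115}{268} = - \frac{2}{9} + \frac{115}{2412} = - \frac{421}{2412} \approx -0.17454$)
$Q = 225$ ($Q = \left(-15\right) \left(-3\right) 5 = 45 \cdot 5 = 225$)
$Q G{\left(-7 \right)} + H = 225 \left(-7\right) - \frac{421}{2412} = -1575 - \frac{421}{2412} = - \frac{3799321}{2412}$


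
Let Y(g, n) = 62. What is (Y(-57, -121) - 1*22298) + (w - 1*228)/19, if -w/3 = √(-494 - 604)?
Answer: -22248 - 9*I*√122/19 ≈ -22248.0 - 5.232*I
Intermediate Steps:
w = -9*I*√122 (w = -3*√(-494 - 604) = -9*I*√122 ≈ -99.408*I)
(Y(-57, -121) - 1*22298) + (w - 1*228)/19 = (62 - 1*22298) + (-9*I*√122 - 1*228)/19 = (62 - 22298) + (-9*I*√122 - 228)/19 = -22236 + (-228 - 9*I*√122)/19 = -22236 + (-12 - 9*I*√122/19) = -22248 - 9*I*√122/19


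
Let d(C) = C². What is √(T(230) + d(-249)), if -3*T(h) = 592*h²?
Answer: I*√93392391/3 ≈ 3221.3*I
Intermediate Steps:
T(h) = -592*h²/3
√(T(230) + d(-249)) = √(-592/3*230² + (-249)²) = √(-592/3*52900 + 62001) = √(-31316800/3 + 62001) = √(-31130797/3) = I*√93392391/3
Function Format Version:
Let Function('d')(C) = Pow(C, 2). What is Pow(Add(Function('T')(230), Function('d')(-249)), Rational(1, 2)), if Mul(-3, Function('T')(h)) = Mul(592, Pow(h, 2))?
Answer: Mul(Rational(1, 3), I, Pow(93392391, Rational(1, 2))) ≈ Mul(3221.3, I)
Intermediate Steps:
Function('T')(h) = Mul(Rational(-592, 3), Pow(h, 2)) (Function('T')(h) = Mul(Rational(-1, 3), Mul(592, Pow(h, 2))) = Mul(Rational(-592, 3), Pow(h, 2)))
Pow(Add(Function('T')(230), Function('d')(-249)), Rational(1, 2)) = Pow(Add(Mul(Rational(-592, 3), Pow(230, 2)), Pow(-249, 2)), Rational(1, 2)) = Pow(Add(Mul(Rational(-592, 3), 52900), 62001), Rational(1, 2)) = Pow(Add(Rational(-31316800, 3), 62001), Rational(1, 2)) = Pow(Rational(-31130797, 3), Rational(1, 2)) = Mul(Rational(1, 3), I, Pow(93392391, Rational(1, 2)))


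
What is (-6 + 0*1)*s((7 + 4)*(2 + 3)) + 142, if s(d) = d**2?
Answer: -18008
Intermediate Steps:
(-6 + 0*1)*s((7 + 4)*(2 + 3)) + 142 = (-6 + 0*1)*((7 + 4)*(2 + 3))**2 + 142 = (-6 + 0)*(11*5)**2 + 142 = -6*55**2 + 142 = -6*3025 + 142 = -18150 + 142 = -18008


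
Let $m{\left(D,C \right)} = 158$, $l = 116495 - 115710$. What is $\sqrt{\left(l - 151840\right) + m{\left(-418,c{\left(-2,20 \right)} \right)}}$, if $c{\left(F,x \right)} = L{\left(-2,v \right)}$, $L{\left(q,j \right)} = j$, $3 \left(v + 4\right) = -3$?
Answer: $i \sqrt{150897} \approx 388.45 i$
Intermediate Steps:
$v = -5$ ($v = -4 + \frac{1}{3} \left(-3\right) = -4 - 1 = -5$)
$l = 785$
$c{\left(F,x \right)} = -5$
$\sqrt{\left(l - 151840\right) + m{\left(-418,c{\left(-2,20 \right)} \right)}} = \sqrt{\left(785 - 151840\right) + 158} = \sqrt{-151055 + 158} = \sqrt{-150897} = i \sqrt{150897}$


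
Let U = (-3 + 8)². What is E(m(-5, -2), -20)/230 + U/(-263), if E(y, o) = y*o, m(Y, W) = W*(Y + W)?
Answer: -7939/6049 ≈ -1.3124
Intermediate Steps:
m(Y, W) = W*(W + Y)
U = 25 (U = 5² = 25)
E(y, o) = o*y
E(m(-5, -2), -20)/230 + U/(-263) = -(-40)*(-2 - 5)/230 + 25/(-263) = -(-40)*(-7)*(1/230) + 25*(-1/263) = -20*14*(1/230) - 25/263 = -280*1/230 - 25/263 = -28/23 - 25/263 = -7939/6049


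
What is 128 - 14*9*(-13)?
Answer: 1766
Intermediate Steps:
128 - 14*9*(-13) = 128 - 126*(-13) = 128 - 1*(-1638) = 128 + 1638 = 1766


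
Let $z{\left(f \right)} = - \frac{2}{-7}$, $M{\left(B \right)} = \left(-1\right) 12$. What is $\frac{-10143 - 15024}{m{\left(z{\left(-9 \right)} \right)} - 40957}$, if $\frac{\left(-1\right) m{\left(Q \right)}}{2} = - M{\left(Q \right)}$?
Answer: $\frac{25167}{40981} \approx 0.61411$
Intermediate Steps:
$M{\left(B \right)} = -12$
$z{\left(f \right)} = \frac{2}{7}$ ($z{\left(f \right)} = \left(-2\right) \left(- \frac{1}{7}\right) = \frac{2}{7}$)
$m{\left(Q \right)} = -24$ ($m{\left(Q \right)} = - 2 \left(\left(-1\right) \left(-12\right)\right) = \left(-2\right) 12 = -24$)
$\frac{-10143 - 15024}{m{\left(z{\left(-9 \right)} \right)} - 40957} = \frac{-10143 - 15024}{-24 - 40957} = - \frac{25167}{-40981} = \left(-25167\right) \left(- \frac{1}{40981}\right) = \frac{25167}{40981}$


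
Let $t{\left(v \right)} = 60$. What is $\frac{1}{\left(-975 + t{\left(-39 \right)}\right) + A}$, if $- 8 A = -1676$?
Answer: $- \frac{2}{1411} \approx -0.0014174$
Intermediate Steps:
$A = \frac{419}{2}$ ($A = \left(- \frac{1}{8}\right) \left(-1676\right) = \frac{419}{2} \approx 209.5$)
$\frac{1}{\left(-975 + t{\left(-39 \right)}\right) + A} = \frac{1}{\left(-975 + 60\right) + \frac{419}{2}} = \frac{1}{-915 + \frac{419}{2}} = \frac{1}{- \frac{1411}{2}} = - \frac{2}{1411}$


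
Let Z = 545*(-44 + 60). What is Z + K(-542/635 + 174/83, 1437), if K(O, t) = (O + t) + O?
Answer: 535455693/52705 ≈ 10159.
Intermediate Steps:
Z = 8720 (Z = 545*16 = 8720)
K(O, t) = t + 2*O
Z + K(-542/635 + 174/83, 1437) = 8720 + (1437 + 2*(-542/635 + 174/83)) = 8720 + (1437 + 2*(65504/52705)) = 8720 + (1437 + 131008/52705) = 8720 + 75868093/52705 = 535455693/52705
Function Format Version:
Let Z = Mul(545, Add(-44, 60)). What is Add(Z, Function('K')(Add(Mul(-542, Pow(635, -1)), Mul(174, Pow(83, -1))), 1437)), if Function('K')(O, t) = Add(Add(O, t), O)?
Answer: Rational(535455693, 52705) ≈ 10159.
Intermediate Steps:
Z = 8720 (Z = Mul(545, 16) = 8720)
Function('K')(O, t) = Add(t, Mul(2, O))
Add(Z, Function('K')(Add(Mul(-542, Pow(635, -1)), Mul(174, Pow(83, -1))), 1437)) = Add(8720, Add(1437, Mul(2, Add(Mul(-542, Pow(635, -1)), Mul(174, Pow(83, -1)))))) = Add(8720, Add(1437, Mul(2, Add(Mul(-542, Rational(1, 635)), Mul(174, Rational(1, 83)))))) = Add(8720, Add(1437, Mul(2, Add(Rational(-542, 635), Rational(174, 83))))) = Add(8720, Add(1437, Mul(2, Rational(65504, 52705)))) = Add(8720, Add(1437, Rational(131008, 52705))) = Add(8720, Rational(75868093, 52705)) = Rational(535455693, 52705)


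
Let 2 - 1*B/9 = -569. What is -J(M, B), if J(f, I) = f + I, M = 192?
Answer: -5331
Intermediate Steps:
B = 5139 (B = 18 - 9*(-569) = 18 + 5121 = 5139)
J(f, I) = I + f
-J(M, B) = -(5139 + 192) = -1*5331 = -5331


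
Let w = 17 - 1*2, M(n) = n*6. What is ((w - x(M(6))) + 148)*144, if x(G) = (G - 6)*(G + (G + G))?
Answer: -443088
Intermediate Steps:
M(n) = 6*n
w = 15 (w = 17 - 2 = 15)
x(G) = 3*G*(-6 + G) (x(G) = (-6 + G)*(G + 2*G) = (-6 + G)*(3*G) = 3*G*(-6 + G))
((w - x(M(6))) + 148)*144 = ((15 - 3*6*6*(-6 + 6*6)) + 148)*144 = ((15 - 3*36*(-6 + 36)) + 148)*144 = ((15 - 3*36*30) + 148)*144 = ((15 - 1*3240) + 148)*144 = ((15 - 3240) + 148)*144 = (-3225 + 148)*144 = -3077*144 = -443088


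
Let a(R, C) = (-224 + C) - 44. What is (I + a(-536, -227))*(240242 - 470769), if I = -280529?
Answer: 64783619648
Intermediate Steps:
a(R, C) = -268 + C
(I + a(-536, -227))*(240242 - 470769) = (-280529 + (-268 - 227))*(240242 - 470769) = (-280529 - 495)*(-230527) = -281024*(-230527) = 64783619648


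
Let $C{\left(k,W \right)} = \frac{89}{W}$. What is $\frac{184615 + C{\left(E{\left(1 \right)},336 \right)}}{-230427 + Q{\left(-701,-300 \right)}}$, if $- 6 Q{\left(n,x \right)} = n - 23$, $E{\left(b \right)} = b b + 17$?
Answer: $- \frac{62030729}{77382928} \approx -0.80161$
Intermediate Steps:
$E{\left(b \right)} = 17 + b^{2}$ ($E{\left(b \right)} = b^{2} + 17 = 17 + b^{2}$)
$Q{\left(n,x \right)} = \frac{23}{6} - \frac{n}{6}$ ($Q{\left(n,x \right)} = - \frac{n - 23}{6} = - \frac{-23 + n}{6} = \frac{23}{6} - \frac{n}{6}$)
$\frac{184615 + C{\left(E{\left(1 \right)},336 \right)}}{-230427 + Q{\left(-701,-300 \right)}} = \frac{184615 + \frac{89}{336}}{-230427 + \left(\frac{23}{6} - - \frac{701}{6}\right)} = \frac{184615 + 89 \cdot \frac{1}{336}}{-230427 + \left(\frac{23}{6} + \frac{701}{6}\right)} = \frac{184615 + \frac{89}{336}}{-230427 + \frac{362}{3}} = \frac{62030729}{336 \left(- \frac{690919}{3}\right)} = \frac{62030729}{336} \left(- \frac{3}{690919}\right) = - \frac{62030729}{77382928}$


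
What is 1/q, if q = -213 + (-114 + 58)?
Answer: -1/269 ≈ -0.0037175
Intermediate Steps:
q = -269 (q = -213 - 56 = -269)
1/q = 1/(-269) = -1/269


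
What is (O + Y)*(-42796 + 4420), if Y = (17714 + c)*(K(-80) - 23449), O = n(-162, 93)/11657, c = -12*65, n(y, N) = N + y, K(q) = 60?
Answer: 177181229593640376/11657 ≈ 1.5200e+13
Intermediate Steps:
c = -780
O = -69/11657 (O = (93 - 162)/11657 = -69*1/11657 = -69/11657 ≈ -0.0059192)
Y = -396069326 (Y = (17714 - 780)*(60 - 23449) = 16934*(-23389) = -396069326)
(O + Y)*(-42796 + 4420) = (-69/11657 - 396069326)*(-42796 + 4420) = -4616980133251/11657*(-38376) = 177181229593640376/11657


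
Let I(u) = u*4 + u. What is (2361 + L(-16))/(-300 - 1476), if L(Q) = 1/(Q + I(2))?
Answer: -14165/10656 ≈ -1.3293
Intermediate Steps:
I(u) = 5*u (I(u) = 4*u + u = 5*u)
L(Q) = 1/(10 + Q) (L(Q) = 1/(Q + 5*2) = 1/(Q + 10) = 1/(10 + Q))
(2361 + L(-16))/(-300 - 1476) = (2361 + 1/(10 - 16))/(-300 - 1476) = (2361 + 1/(-6))/(-1776) = (2361 - ⅙)*(-1/1776) = (14165/6)*(-1/1776) = -14165/10656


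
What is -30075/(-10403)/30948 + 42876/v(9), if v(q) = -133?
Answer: -4601337279523/14273207284 ≈ -322.38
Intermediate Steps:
-30075/(-10403)/30948 + 42876/v(9) = -30075/(-10403)/30948 + 42876/(-133) = -30075*(-1/10403)*(1/30948) + 42876*(-1/133) = (30075/10403)*(1/30948) - 42876/133 = 10025/107317348 - 42876/133 = -4601337279523/14273207284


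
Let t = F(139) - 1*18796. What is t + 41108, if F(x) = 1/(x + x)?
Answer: 6202737/278 ≈ 22312.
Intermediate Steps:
F(x) = 1/(2*x)
t = -5225287/278 (t = (½)/139 - 1*18796 = (½)*(1/139) - 18796 = 1/278 - 18796 = -5225287/278 ≈ -18796.)
t + 41108 = -5225287/278 + 41108 = 6202737/278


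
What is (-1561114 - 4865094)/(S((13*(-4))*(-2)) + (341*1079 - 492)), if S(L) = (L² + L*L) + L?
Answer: -6426208/389183 ≈ -16.512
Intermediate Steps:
S(L) = L + 2*L² (S(L) = (L² + L²) + L = 2*L² + L = L + 2*L²)
(-1561114 - 4865094)/(S((13*(-4))*(-2)) + (341*1079 - 492)) = (-1561114 - 4865094)/(((13*(-4))*(-2))*(1 + 2*((13*(-4))*(-2))) + (341*1079 - 492)) = -6426208/((-52*(-2))*(1 + 2*(-52*(-2))) + (367939 - 492)) = -6426208/(104*(1 + 2*104) + 367447) = -6426208/(104*(1 + 208) + 367447) = -6426208/(104*209 + 367447) = -6426208/(21736 + 367447) = -6426208/389183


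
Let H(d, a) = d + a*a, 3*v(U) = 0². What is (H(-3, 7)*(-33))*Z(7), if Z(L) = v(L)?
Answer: 0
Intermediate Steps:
v(U) = 0 (v(U) = (⅓)*0² = (⅓)*0 = 0)
H(d, a) = d + a²
Z(L) = 0
(H(-3, 7)*(-33))*Z(7) = ((-3 + 7²)*(-33))*0 = ((-3 + 49)*(-33))*0 = (46*(-33))*0 = -1518*0 = 0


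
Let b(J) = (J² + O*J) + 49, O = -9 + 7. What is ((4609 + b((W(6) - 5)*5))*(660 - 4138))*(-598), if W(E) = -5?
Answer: 15095507752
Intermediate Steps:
O = -2
b(J) = 49 + J² - 2*J (b(J) = (J² - 2*J) + 49 = 49 + J² - 2*J)
((4609 + b((W(6) - 5)*5))*(660 - 4138))*(-598) = ((4609 + (49 + ((-5 - 5)*5)² - 2*(-5 - 5)*5))*(660 - 4138))*(-598) = ((4609 + (49 + (-10*5)² - (-20)*5))*(-3478))*(-598) = ((4609 + (49 + (-50)² - 2*(-50)))*(-3478))*(-598) = ((4609 + (49 + 2500 + 100))*(-3478))*(-598) = ((4609 + 2649)*(-3478))*(-598) = (7258*(-3478))*(-598) = -25243324*(-598) = 15095507752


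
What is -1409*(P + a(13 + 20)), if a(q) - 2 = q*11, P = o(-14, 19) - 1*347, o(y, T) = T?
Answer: -52133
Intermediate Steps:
P = -328 (P = 19 - 1*347 = 19 - 347 = -328)
a(q) = 2 + 11*q (a(q) = 2 + q*11 = 2 + 11*q)
-1409*(P + a(13 + 20)) = -1409*(-328 + (2 + 11*(13 + 20))) = -1409*(-328 + (2 + 11*33)) = -1409*(-328 + (2 + 363)) = -1409*(-328 + 365) = -1409*37 = -52133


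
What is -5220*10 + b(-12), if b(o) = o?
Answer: -52212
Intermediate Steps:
-5220*10 + b(-12) = -5220*10 - 12 = -348*150 - 12 = -52200 - 12 = -52212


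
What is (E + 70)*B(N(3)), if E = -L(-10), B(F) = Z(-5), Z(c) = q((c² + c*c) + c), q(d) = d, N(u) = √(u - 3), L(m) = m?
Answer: 3600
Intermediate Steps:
N(u) = √(-3 + u)
Z(c) = c + 2*c² (Z(c) = (c² + c*c) + c = (c² + c²) + c = 2*c² + c = c + 2*c²)
B(F) = 45 (B(F) = -5*(1 + 2*(-5)) = -5*(1 - 10) = -5*(-9) = 45)
E = 10 (E = -1*(-10) = 10)
(E + 70)*B(N(3)) = (10 + 70)*45 = 80*45 = 3600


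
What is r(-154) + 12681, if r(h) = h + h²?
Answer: 36243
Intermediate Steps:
r(-154) + 12681 = -154*(1 - 154) + 12681 = -154*(-153) + 12681 = 23562 + 12681 = 36243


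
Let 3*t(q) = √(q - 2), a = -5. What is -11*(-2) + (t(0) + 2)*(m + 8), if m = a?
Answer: 28 + I*√2 ≈ 28.0 + 1.4142*I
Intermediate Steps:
m = -5
t(q) = √(-2 + q)/3 (t(q) = √(q - 2)/3 = √(-2 + q)/3)
-11*(-2) + (t(0) + 2)*(m + 8) = -11*(-2) + (√(-2 + 0)/3 + 2)*(-5 + 8) = 22 + (√(-2)/3 + 2)*3 = 22 + ((I*√2)/3 + 2)*3 = 22 + (I*√2/3 + 2)*3 = 22 + (2 + I*√2/3)*3 = 22 + (6 + I*√2) = 28 + I*√2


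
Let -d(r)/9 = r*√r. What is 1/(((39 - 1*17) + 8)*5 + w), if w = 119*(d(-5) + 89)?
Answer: 10741/258749206 - 5355*I*√5/258749206 ≈ 4.1511e-5 - 4.6277e-5*I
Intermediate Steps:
d(r) = -9*r^(3/2) (d(r) = -9*r*√r = -9*r^(3/2))
w = 10591 + 5355*I*√5 (w = 119*(-(-45)*I*√5 + 89) = 119*(45*I*√5 + 89) = 119*(89 + 45*I*√5) = 10591 + 5355*I*√5 ≈ 10591.0 + 11974.0*I)
1/(((39 - 1*17) + 8)*5 + w) = 1/(((39 - 1*17) + 8)*5 + (10591 + 5355*I*√5)) = 1/(((39 - 17) + 8)*5 + (10591 + 5355*I*√5)) = 1/((22 + 8)*5 + (10591 + 5355*I*√5)) = 1/(30*5 + (10591 + 5355*I*√5)) = 1/(150 + (10591 + 5355*I*√5)) = 1/(10741 + 5355*I*√5)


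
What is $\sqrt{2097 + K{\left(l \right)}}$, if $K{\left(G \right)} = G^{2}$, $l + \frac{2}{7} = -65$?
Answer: $\frac{\sqrt{311602}}{7} \approx 79.745$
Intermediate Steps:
$l = - \frac{457}{7}$ ($l = - \frac{2}{7} - 65 = - \frac{457}{7} \approx -65.286$)
$\sqrt{2097 + K{\left(l \right)}} = \sqrt{2097 + \left(- \frac{457}{7}\right)^{2}} = \sqrt{2097 + \frac{208849}{49}} = \sqrt{\frac{311602}{49}} = \frac{\sqrt{311602}}{7}$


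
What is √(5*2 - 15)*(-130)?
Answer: -130*I*√5 ≈ -290.69*I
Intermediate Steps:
√(5*2 - 15)*(-130) = √(10 - 15)*(-130) = √(-5)*(-130) = (I*√5)*(-130) = -130*I*√5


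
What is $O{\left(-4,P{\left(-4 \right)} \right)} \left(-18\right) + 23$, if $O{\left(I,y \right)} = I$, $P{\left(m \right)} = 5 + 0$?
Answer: $95$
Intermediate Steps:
$P{\left(m \right)} = 5$
$O{\left(-4,P{\left(-4 \right)} \right)} \left(-18\right) + 23 = \left(-4\right) \left(-18\right) + 23 = 72 + 23 = 95$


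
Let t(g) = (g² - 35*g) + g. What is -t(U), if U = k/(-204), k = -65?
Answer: 446615/41616 ≈ 10.732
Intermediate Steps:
U = 65/204 (U = -65/(-204) = -65*(-1/204) = 65/204 ≈ 0.31863)
t(g) = g² - 34*g
-t(U) = -65*(-34 + 65/204)/204 = -65*(-6871)/(204*204) = -1*(-446615/41616) = 446615/41616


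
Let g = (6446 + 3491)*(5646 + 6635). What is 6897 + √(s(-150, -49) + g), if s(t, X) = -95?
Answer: 6897 + 3*√13559578 ≈ 17944.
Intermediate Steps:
g = 122036297 (g = 9937*12281 = 122036297)
6897 + √(s(-150, -49) + g) = 6897 + √(-95 + 122036297) = 6897 + √122036202 = 6897 + 3*√13559578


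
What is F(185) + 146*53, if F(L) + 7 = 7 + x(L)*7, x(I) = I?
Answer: 9033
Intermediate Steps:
F(L) = 7*L (F(L) = -7 + (7 + L*7) = -7 + (7 + 7*L) = 7*L)
F(185) + 146*53 = 7*185 + 146*53 = 1295 + 7738 = 9033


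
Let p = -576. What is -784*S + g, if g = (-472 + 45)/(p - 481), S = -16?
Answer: 1894205/151 ≈ 12544.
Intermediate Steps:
g = 61/151 (g = (-472 + 45)/(-576 - 481) = -427/(-1057) = -427*(-1/1057) = 61/151 ≈ 0.40397)
-784*S + g = -784*(-16) + 61/151 = 12544 + 61/151 = 1894205/151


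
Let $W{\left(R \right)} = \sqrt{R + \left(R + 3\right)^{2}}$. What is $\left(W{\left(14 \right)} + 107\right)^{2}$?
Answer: $\left(107 + \sqrt{303}\right)^{2} \approx 15477.0$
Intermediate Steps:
$W{\left(R \right)} = \sqrt{R + \left(3 + R\right)^{2}}$
$\left(W{\left(14 \right)} + 107\right)^{2} = \left(\sqrt{14 + \left(3 + 14\right)^{2}} + 107\right)^{2} = \left(\sqrt{14 + 17^{2}} + 107\right)^{2} = \left(\sqrt{14 + 289} + 107\right)^{2} = \left(\sqrt{303} + 107\right)^{2} = \left(107 + \sqrt{303}\right)^{2}$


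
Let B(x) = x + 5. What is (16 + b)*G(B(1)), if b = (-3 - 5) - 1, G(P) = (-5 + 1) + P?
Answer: 14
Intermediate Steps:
B(x) = 5 + x
G(P) = -4 + P
b = -9 (b = -8 - 1 = -9)
(16 + b)*G(B(1)) = (16 - 9)*(-4 + (5 + 1)) = 7*(-4 + 6) = 7*2 = 14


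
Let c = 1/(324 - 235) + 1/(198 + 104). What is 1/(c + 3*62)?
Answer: 26878/4999699 ≈ 0.0053759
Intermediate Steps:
c = 391/26878 (c = 1/89 + 1/302 = 391/26878 ≈ 0.014547)
1/(c + 3*62) = 1/(391/26878 + 3*62) = 1/(391/26878 + 186) = 1/(4999699/26878) = 26878/4999699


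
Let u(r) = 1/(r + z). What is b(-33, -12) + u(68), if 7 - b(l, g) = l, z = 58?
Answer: 5041/126 ≈ 40.008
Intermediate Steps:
b(l, g) = 7 - l
u(r) = 1/(58 + r) (u(r) = 1/(r + 58) = 1/(58 + r))
b(-33, -12) + u(68) = (7 - 1*(-33)) + 1/(58 + 68) = (7 + 33) + 1/126 = 40 + 1/126 = 5041/126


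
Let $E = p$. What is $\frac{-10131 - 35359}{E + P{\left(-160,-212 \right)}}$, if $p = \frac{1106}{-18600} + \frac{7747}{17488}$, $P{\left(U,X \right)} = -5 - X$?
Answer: $- \frac{1849605204000}{8432131259} \approx -219.35$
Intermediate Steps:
$p = \frac{15594059}{40659600}$ ($p = 1106 \left(- \frac{1}{18600}\right) + 7747 \cdot \frac{1}{17488} = - \frac{553}{9300} + \frac{7747}{17488} = \frac{15594059}{40659600} \approx 0.38353$)
$E = \frac{15594059}{40659600} \approx 0.38353$
$\frac{-10131 - 35359}{E + P{\left(-160,-212 \right)}} = \frac{-10131 - 35359}{\frac{15594059}{40659600} - -207} = - \frac{45490}{\frac{15594059}{40659600} + \left(-5 + 212\right)} = - \frac{45490}{\frac{15594059}{40659600} + 207} = - \frac{45490}{\frac{8432131259}{40659600}} = \left(-45490\right) \frac{40659600}{8432131259} = - \frac{1849605204000}{8432131259}$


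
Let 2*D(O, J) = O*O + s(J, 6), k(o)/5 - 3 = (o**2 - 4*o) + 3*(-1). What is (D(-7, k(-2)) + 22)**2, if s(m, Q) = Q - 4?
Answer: 9025/4 ≈ 2256.3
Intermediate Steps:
s(m, Q) = -4 + Q
k(o) = -20*o + 5*o**2 (k(o) = 15 + 5*((o**2 - 4*o) + 3*(-1)) = 15 + 5*((o**2 - 4*o) - 3) = 15 + 5*(-3 + o**2 - 4*o) = 15 + (-15 - 20*o + 5*o**2) = -20*o + 5*o**2)
D(O, J) = 1 + O**2/2 (D(O, J) = (O*O + (-4 + 6))/2 = (O**2 + 2)/2 = (2 + O**2)/2 = 1 + O**2/2)
(D(-7, k(-2)) + 22)**2 = ((1 + (1/2)*(-7)**2) + 22)**2 = ((1 + (1/2)*49) + 22)**2 = ((1 + 49/2) + 22)**2 = (51/2 + 22)**2 = (95/2)**2 = 9025/4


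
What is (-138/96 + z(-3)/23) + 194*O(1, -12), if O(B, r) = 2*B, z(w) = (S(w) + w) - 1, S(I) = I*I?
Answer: 142335/368 ≈ 386.78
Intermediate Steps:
S(I) = I²
z(w) = -1 + w + w² (z(w) = (w² + w) - 1 = (w + w²) - 1 = -1 + w + w²)
(-138/96 + z(-3)/23) + 194*O(1, -12) = (-138/96 + (-1 - 3 + (-3)²)/23) + 194*(2*1) = (-138*1/96 + (-1 - 3 + 9)*(1/23)) + 194*2 = (-23/16 + 5*(1/23)) + 388 = (-23/16 + 5/23) + 388 = -449/368 + 388 = 142335/368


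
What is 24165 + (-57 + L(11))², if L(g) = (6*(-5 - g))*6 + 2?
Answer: 422326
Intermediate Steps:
L(g) = -178 - 36*g (L(g) = (-30 - 6*g)*6 + 2 = (-180 - 36*g) + 2 = -178 - 36*g)
24165 + (-57 + L(11))² = 24165 + (-57 + (-178 - 36*11))² = 24165 + (-57 + (-178 - 396))² = 24165 + (-57 - 574)² = 24165 + (-631)² = 24165 + 398161 = 422326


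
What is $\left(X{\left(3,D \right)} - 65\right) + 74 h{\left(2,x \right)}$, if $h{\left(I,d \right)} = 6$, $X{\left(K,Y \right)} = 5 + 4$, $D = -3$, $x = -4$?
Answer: $388$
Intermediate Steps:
$X{\left(K,Y \right)} = 9$
$\left(X{\left(3,D \right)} - 65\right) + 74 h{\left(2,x \right)} = \left(9 - 65\right) + 74 \cdot 6 = -56 + 444 = 388$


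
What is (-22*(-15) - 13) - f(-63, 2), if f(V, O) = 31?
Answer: 286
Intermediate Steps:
(-22*(-15) - 13) - f(-63, 2) = (-22*(-15) - 13) - 1*31 = (330 - 13) - 31 = 317 - 31 = 286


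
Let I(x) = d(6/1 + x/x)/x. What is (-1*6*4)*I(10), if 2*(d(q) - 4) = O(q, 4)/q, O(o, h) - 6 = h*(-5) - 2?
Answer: -48/7 ≈ -6.8571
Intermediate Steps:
O(o, h) = 4 - 5*h (O(o, h) = 6 + (h*(-5) - 2) = 6 + (-5*h - 2) = 6 + (-2 - 5*h) = 4 - 5*h)
d(q) = 4 - 8/q (d(q) = 4 + ((4 - 5*4)/q)/2 = 4 + ((4 - 20)/q)/2 = 4 + (-16/q)/2 = 4 - 8/q)
I(x) = 20/(7*x) (I(x) = (4 - 8/(6/1 + x/x))/x = (4 - 8/(6*1 + 1))/x = (4 - 8/(6 + 1))/x = (4 - 8/7)/x = 20/(7*x))
(-1*6*4)*I(10) = (-1*6*4)*((20/7)/10) = (-6*4)*((20/7)*(⅒)) = -24*2/7 = -48/7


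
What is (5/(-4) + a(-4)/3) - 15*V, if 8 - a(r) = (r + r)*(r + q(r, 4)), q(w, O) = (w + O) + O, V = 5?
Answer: -883/12 ≈ -73.583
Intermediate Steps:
q(w, O) = w + 2*O (q(w, O) = (O + w) + O = w + 2*O)
a(r) = 8 - 2*r*(8 + 2*r) (a(r) = 8 - (r + r)*(r + (r + 2*4)) = 8 - 2*r*(r + (r + 8)) = 8 - 2*r*(r + (8 + r)) = 8 - 2*r*(8 + 2*r))
(5/(-4) + a(-4)/3) - 15*V = (5/(-4) + (8 - 16*(-4) - 4*(-4)²)/3) - 15*5 = (5*(-¼) + (8 + 64 - 4*16)*(⅓)) - 75 = (-5/4 + (8 + 64 - 64)*(⅓)) - 75 = (-5/4 + 8*(⅓)) - 75 = (-5/4 + 8/3) - 75 = 17/12 - 75 = -883/12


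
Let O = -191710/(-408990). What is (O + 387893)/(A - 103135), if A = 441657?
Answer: 7932227489/6922605639 ≈ 1.1458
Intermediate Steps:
O = 19171/40899 (O = -191710*(-1/408990) = 19171/40899 ≈ 0.46874)
(O + 387893)/(A - 103135) = (19171/40899 + 387893)/(441657 - 103135) = (15864454978/40899)/338522 = (15864454978/40899)*(1/338522) = 7932227489/6922605639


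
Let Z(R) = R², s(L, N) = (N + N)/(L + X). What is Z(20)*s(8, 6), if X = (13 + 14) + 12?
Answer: 4800/47 ≈ 102.13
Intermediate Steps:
X = 39 (X = 27 + 12 = 39)
s(L, N) = 2*N/(39 + L) (s(L, N) = (N + N)/(L + 39) = (2*N)/(39 + L) = 2*N/(39 + L))
Z(20)*s(8, 6) = 20²*(2*6/(39 + 8)) = 400*(2*6/47) = 400*(2*6*(1/47)) = 400*(12/47) = 4800/47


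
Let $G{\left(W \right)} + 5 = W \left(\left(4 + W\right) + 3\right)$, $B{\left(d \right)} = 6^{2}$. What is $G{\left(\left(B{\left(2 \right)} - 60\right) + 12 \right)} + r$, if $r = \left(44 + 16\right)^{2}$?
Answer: $3655$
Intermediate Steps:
$B{\left(d \right)} = 36$
$r = 3600$ ($r = 60^{2} = 3600$)
$G{\left(W \right)} = -5 + W \left(7 + W\right)$ ($G{\left(W \right)} = -5 + W \left(\left(4 + W\right) + 3\right) = -5 + W \left(7 + W\right)$)
$G{\left(\left(B{\left(2 \right)} - 60\right) + 12 \right)} + r = \left(-5 + \left(\left(36 - 60\right) + 12\right)^{2} + 7 \left(\left(36 - 60\right) + 12\right)\right) + 3600 = \left(-5 + \left(-24 + 12\right)^{2} + 7 \left(-24 + 12\right)\right) + 3600 = \left(-5 + \left(-12\right)^{2} + 7 \left(-12\right)\right) + 3600 = \left(-5 + 144 - 84\right) + 3600 = 55 + 3600 = 3655$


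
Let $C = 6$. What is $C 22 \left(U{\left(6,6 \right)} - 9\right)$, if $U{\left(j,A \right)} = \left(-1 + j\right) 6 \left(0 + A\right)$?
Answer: $22572$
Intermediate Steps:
$U{\left(j,A \right)} = A \left(-6 + 6 j\right)$ ($U{\left(j,A \right)} = \left(-6 + 6 j\right) A = A \left(-6 + 6 j\right)$)
$C 22 \left(U{\left(6,6 \right)} - 9\right) = 6 \cdot 22 \left(6 \cdot 6 \left(-1 + 6\right) - 9\right) = 132 \left(6 \cdot 6 \cdot 5 - 9\right) = 132 \left(180 - 9\right) = 132 \cdot 171 = 22572$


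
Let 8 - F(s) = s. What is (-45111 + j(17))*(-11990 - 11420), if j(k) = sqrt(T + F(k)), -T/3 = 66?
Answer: 1056048510 - 70230*I*sqrt(23) ≈ 1.056e+9 - 3.3681e+5*I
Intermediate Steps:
T = -198 (T = -3*66 = -198)
F(s) = 8 - s
j(k) = sqrt(-190 - k) (j(k) = sqrt(-198 + (8 - k)) = sqrt(-190 - k))
(-45111 + j(17))*(-11990 - 11420) = (-45111 + sqrt(-190 - 1*17))*(-11990 - 11420) = (-45111 + sqrt(-190 - 17))*(-23410) = (-45111 + sqrt(-207))*(-23410) = (-45111 + 3*I*sqrt(23))*(-23410) = 1056048510 - 70230*I*sqrt(23)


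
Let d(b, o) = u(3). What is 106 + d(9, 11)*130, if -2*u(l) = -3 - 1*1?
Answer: 366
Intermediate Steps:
u(l) = 2 (u(l) = -(-3 - 1*1)/2 = -(-3 - 1)/2 = -½*(-4) = 2)
d(b, o) = 2
106 + d(9, 11)*130 = 106 + 2*130 = 106 + 260 = 366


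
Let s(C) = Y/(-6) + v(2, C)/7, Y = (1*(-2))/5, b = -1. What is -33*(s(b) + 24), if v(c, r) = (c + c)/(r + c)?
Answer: -28457/35 ≈ -813.06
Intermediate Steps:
Y = -2/5 (Y = -2*1/5 = -2/5 ≈ -0.40000)
v(c, r) = 2*c/(c + r) (v(c, r) = (2*c)/(c + r) = 2*c/(c + r))
s(C) = 1/15 + 4/(7*(2 + C)) (s(C) = -2/5/(-6) + (2*2/(2 + C))/7 = -2/5*(-1/6) + (4/(2 + C))*(1/7) = 1/15 + 4/(7*(2 + C)))
-33*(s(b) + 24) = -33*((74 + 7*(-1))/(105*(2 - 1)) + 24) = -33*((1/105)*(74 - 7)/1 + 24) = -33*((1/105)*1*67 + 24) = -33*(67/105 + 24) = -33*2587/105 = -28457/35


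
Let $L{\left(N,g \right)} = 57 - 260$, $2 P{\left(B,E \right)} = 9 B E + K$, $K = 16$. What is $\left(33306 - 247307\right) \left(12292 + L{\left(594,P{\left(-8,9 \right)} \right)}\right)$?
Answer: $-2587058089$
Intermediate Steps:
$P{\left(B,E \right)} = 8 + \frac{9 B E}{2}$ ($P{\left(B,E \right)} = \frac{9 B E + 16}{2} = \frac{16 + 9 B E}{2} = 8 + \frac{9 B E}{2}$)
$L{\left(N,g \right)} = -203$
$\left(33306 - 247307\right) \left(12292 + L{\left(594,P{\left(-8,9 \right)} \right)}\right) = \left(33306 - 247307\right) \left(12292 - 203\right) = \left(-214001\right) 12089 = -2587058089$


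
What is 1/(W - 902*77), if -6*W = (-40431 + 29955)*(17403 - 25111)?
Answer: -1/13527622 ≈ -7.3923e-8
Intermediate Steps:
W = -13458168 (W = -(-40431 + 29955)*(17403 - 25111)/6 = -(-1746)*(-7708) = -1/6*80749008 = -13458168)
1/(W - 902*77) = 1/(-13458168 - 902*77) = 1/(-13458168 - 69454) = 1/(-13527622) = -1/13527622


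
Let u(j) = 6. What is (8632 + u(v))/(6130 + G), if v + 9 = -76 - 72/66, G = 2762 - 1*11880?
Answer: -4319/1494 ≈ -2.8909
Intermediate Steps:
G = -9118 (G = 2762 - 11880 = -9118)
v = -947/11 (v = -9 + (-76 - 72/66) = -9 + (-76 - 72*1/66) = -9 + (-76 - 12/11) = -9 - 848/11 = -947/11 ≈ -86.091)
(8632 + u(v))/(6130 + G) = (8632 + 6)/(6130 - 9118) = 8638/(-2988) = 8638*(-1/2988) = -4319/1494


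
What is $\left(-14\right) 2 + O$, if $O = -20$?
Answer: $-48$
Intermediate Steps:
$\left(-14\right) 2 + O = \left(-14\right) 2 - 20 = -28 - 20 = -48$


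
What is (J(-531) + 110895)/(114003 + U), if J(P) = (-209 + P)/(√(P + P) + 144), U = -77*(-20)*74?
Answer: 134287925/276063193 + 370*I*√118/828189579 ≈ 0.48644 + 4.853e-6*I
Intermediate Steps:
U = 113960 (U = 1540*74 = 113960)
J(P) = (-209 + P)/(144 + √2*√P) (J(P) = (-209 + P)/(√(2*P) + 144) = (-209 + P)/(√2*√P + 144) = (-209 + P)/(144 + √2*√P))
(J(-531) + 110895)/(114003 + U) = ((-209 - 531)/(144 + √2*√(-531)) + 110895)/(114003 + 113960) = (-740/(144 + √2*(3*I*√59)) + 110895)/227963 = (-740/(144 + 3*I*√118) + 110895)*(1/227963) = (110895 - 740/(144 + 3*I*√118))*(1/227963) = 110895/227963 - 740/(227963*(144 + 3*I*√118))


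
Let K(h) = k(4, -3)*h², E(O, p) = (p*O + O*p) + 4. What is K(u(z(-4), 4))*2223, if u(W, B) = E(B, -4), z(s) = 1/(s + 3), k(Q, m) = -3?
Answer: -5228496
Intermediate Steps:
E(O, p) = 4 + 2*O*p (E(O, p) = (O*p + O*p) + 4 = 2*O*p + 4 = 4 + 2*O*p)
z(s) = 1/(3 + s)
u(W, B) = 4 - 8*B (u(W, B) = 4 + 2*B*(-4) = 4 - 8*B)
K(h) = -3*h²
K(u(z(-4), 4))*2223 = -3*(4 - 8*4)²*2223 = -3*(4 - 32)²*2223 = -3*(-28)²*2223 = -3*784*2223 = -2352*2223 = -5228496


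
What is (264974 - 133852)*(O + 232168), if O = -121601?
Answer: 14497766174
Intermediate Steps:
(264974 - 133852)*(O + 232168) = (264974 - 133852)*(-121601 + 232168) = 131122*110567 = 14497766174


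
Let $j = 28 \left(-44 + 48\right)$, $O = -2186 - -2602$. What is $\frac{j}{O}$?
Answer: $\frac{7}{26} \approx 0.26923$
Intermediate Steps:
$O = 416$ ($O = -2186 + 2602 = 416$)
$j = 112$ ($j = 28 \cdot 4 = 112$)
$\frac{j}{O} = \frac{112}{416} = 112 \cdot \frac{1}{416} = \frac{7}{26}$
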